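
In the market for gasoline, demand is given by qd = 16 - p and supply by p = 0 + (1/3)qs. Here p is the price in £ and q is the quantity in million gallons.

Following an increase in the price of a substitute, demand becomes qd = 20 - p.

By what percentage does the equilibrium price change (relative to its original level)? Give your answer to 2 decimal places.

+25.00

Before the shock: 16 - p = 3p ⇒ 16 = 4p ⇒ p = 4, q = 12.
The new curves are qd = 20 - p (demand) and qs = 3p (supply).
Equate the new curves: 20 - p = 3p, giving 20 = 4p, p = 5, q = 15.
%Δp = (5 − 4) / 4 × 100 = +25.00%.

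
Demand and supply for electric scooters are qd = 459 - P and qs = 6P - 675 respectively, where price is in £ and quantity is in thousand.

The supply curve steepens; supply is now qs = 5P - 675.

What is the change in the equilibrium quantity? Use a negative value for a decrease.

Before the shock: 459 - P = 6P - 675 ⇒ 1134 = 7P ⇒ P = 162, q = 297.
After the shift, demand is qd = 459 - P and supply is qs = 5P - 675.
New equilibrium: 459 - P = 5P - 675 ⇒ 1134 = 6P ⇒ P = 189, q = 270.
Δq = 270 − 297 = -27.

-27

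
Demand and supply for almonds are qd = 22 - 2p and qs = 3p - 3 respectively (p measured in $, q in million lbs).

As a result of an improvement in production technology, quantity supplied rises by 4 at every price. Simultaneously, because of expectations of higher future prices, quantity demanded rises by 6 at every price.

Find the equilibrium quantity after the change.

17.2

Original equilibrium: 22 - 2p = 3p - 3 gives 25 = 5p, so p = 5 and q = 12.
The shock moves the curves to qd = 28 - 2p and qs = 3p + 1.
Setting them equal: 28 - 2p = 3p + 1 → 27 = 5p, so p = 5.4 and q = 17.2.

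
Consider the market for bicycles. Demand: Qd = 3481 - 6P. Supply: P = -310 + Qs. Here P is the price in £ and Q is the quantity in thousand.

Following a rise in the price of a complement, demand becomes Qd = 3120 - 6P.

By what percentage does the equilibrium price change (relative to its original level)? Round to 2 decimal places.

Initially, 3481 - 6P = P + 310, so 3171 = 7P and P = 453, Q = 763.
With the change applied: demand Qd = 3120 - 6P, supply Qs = P + 310.
Equate the new curves: 3120 - 6P = P + 310, giving 2810 = 7P, P = 2810/7 ≈ 401.4286, Q = 4980/7 ≈ 711.4286.
%ΔP = (401.4286 − 453) / 453 × 100 = -11.38%.

-11.38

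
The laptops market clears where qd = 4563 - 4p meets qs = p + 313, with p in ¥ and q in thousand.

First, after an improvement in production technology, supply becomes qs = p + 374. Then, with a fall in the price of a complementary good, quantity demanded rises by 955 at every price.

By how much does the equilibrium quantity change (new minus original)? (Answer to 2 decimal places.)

+239.80

Solve the original market: 4563 - 4p = p + 313, hence p = 850 and q = 1163.
After the shift, demand is qd = 5518 - 4p and supply is qs = p + 374.
Clearing the new market: 5518 - 4p = p + 374, so p = 1028.8 and q = 1402.8.
Δq = 1402.8 − 1163 = +239.80.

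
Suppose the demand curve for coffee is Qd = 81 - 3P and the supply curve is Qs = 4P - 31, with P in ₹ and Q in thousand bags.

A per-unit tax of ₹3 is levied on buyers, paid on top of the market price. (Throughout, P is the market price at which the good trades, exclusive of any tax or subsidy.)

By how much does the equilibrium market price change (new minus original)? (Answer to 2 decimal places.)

-1.29

Before the shock: 81 - 3P = 4P - 31 ⇒ 112 = 7P ⇒ P = 16, Q = 33.
Since buyers pay the price plus the tax, the effective demand curve becomes Qd = 72 - 3P.
Setting them equal: 72 - 3P = 4P - 31 → 103 = 7P, so P = 103/7 ≈ 14.7143 and Q = 195/7 ≈ 27.8571.
ΔP = 14.7143 − 16 = -1.29.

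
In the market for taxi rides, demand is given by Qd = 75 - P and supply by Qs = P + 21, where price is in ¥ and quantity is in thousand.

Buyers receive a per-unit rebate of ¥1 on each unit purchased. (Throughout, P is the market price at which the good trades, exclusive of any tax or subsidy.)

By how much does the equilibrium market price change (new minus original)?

Before the shock: 75 - P = P + 21 ⇒ 54 = 2P ⇒ P = 27, Q = 48.
Since buyers' out-of-pocket price is the market price minus the rebate, the effective demand curve becomes Qd = 76 - P.
New equilibrium: 76 - P = P + 21 ⇒ 55 = 2P ⇒ P = 27.5, Q = 48.5.
ΔP = 27.5 − 27 = +0.5.

+0.5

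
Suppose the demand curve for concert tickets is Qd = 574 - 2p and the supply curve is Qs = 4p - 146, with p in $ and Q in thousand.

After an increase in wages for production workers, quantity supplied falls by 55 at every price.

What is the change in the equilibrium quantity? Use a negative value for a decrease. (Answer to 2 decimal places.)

Initially, 574 - 2p = 4p - 146, so 720 = 6p and p = 120, Q = 334.
The new curves are Qd = 574 - 2p (demand) and Qs = 4p - 201 (supply).
Setting them equal: 574 - 2p = 4p - 201 → 775 = 6p, so p = 775/6 ≈ 129.1667 and Q = 947/3 ≈ 315.6667.
ΔQ = 315.6667 − 334 = -18.33.

-18.33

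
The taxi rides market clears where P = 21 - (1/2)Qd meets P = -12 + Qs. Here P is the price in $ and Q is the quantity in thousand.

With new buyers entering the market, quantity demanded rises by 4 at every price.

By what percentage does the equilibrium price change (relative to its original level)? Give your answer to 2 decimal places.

Initially, 42 - 2P = P + 12, so 30 = 3P and P = 10, Q = 22.
The shock moves the curves to Qd = 46 - 2P and Qs = P + 12.
New equilibrium: 46 - 2P = P + 12 ⇒ 34 = 3P ⇒ P = 34/3 ≈ 11.3333, Q = 70/3 ≈ 23.3333.
%ΔP = (11.3333 − 10) / 10 × 100 = +13.33%.

+13.33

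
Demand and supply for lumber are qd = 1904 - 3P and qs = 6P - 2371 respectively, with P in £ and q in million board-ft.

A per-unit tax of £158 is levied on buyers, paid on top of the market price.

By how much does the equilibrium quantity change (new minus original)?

Before the shock: 1904 - 3P = 6P - 2371 ⇒ 4275 = 9P ⇒ P = 475, q = 479.
Since buyers pay the price plus the tax, the effective demand curve becomes qd = 1430 - 3P.
Equate the new curves: 1430 - 3P = 6P - 2371, giving 3801 = 9P, P = 1267/3 ≈ 422.3333, q = 163.
Δq = 163 − 479 = -316.

-316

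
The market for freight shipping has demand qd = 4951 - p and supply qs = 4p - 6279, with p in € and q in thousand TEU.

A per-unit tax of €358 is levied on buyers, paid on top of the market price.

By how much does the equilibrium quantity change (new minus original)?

-286.4

Solve the original market: 4951 - p = 4p - 6279, hence p = 2246 and q = 2705.
Since buyers pay the price plus the tax, the effective demand curve becomes qd = 4593 - p.
Setting them equal: 4593 - p = 4p - 6279 → 10872 = 5p, so p = 2174.4 and q = 2418.6.
Δq = 2418.6 − 2705 = -286.4.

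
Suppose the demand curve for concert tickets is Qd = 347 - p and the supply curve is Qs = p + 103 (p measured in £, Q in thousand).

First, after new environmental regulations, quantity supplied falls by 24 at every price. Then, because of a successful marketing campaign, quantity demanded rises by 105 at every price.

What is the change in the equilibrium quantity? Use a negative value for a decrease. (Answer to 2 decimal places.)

+40.50

Original equilibrium: 347 - p = p + 103 gives 244 = 2p, so p = 122 and Q = 225.
After the shift, demand is Qd = 452 - p and supply is Qs = p + 79.
Setting them equal: 452 - p = p + 79 → 373 = 2p, so p = 186.5 and Q = 265.5.
ΔQ = 265.5 − 225 = +40.50.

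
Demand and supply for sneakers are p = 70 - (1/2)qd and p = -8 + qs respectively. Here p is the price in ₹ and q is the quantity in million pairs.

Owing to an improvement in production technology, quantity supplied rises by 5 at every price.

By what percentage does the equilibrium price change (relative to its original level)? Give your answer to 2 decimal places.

-3.79

Original equilibrium: 140 - 2p = p + 8 gives 132 = 3p, so p = 44 and q = 52.
After the shift, demand is qd = 140 - 2p and supply is qs = p + 13.
New equilibrium: 140 - 2p = p + 13 ⇒ 127 = 3p ⇒ p = 127/3 ≈ 42.3333, q = 166/3 ≈ 55.3333.
%Δp = (42.3333 − 44) / 44 × 100 = -3.79%.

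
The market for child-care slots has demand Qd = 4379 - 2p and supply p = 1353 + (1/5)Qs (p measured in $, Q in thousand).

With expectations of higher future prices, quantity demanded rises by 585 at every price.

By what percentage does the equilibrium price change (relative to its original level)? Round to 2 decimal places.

+5.25

Initially, 4379 - 2p = 5p - 6765, so 11144 = 7p and p = 1592, Q = 1195.
The new curves are Qd = 4964 - 2p (demand) and Qs = 5p - 6765 (supply).
New equilibrium: 4964 - 2p = 5p - 6765 ⇒ 11729 = 7p ⇒ p = 11729/7 ≈ 1675.5714, Q = 11290/7 ≈ 1612.8571.
%Δp = (1675.5714 − 1592) / 1592 × 100 = +5.25%.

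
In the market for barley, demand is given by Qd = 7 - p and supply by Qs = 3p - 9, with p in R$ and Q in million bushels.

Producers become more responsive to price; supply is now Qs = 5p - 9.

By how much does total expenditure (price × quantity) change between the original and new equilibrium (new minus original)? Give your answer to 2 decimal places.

-0.44

Solve the original market: 7 - p = 3p - 9, hence p = 4 and Q = 3.
With the change applied: demand Qd = 7 - p, supply Qs = 5p - 9.
Setting them equal: 7 - p = 5p - 9 → 16 = 6p, so p = 8/3 ≈ 2.6667 and Q = 13/3 ≈ 4.3333.
Expenditure moves from 4×3 = 12 to 2.6667×4.3333 = 11.5556; change = -0.44.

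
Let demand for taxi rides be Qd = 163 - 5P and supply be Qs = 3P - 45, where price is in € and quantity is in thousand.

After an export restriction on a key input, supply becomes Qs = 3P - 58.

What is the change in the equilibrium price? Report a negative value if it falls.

+1.625

Before the shock: 163 - 5P = 3P - 45 ⇒ 208 = 8P ⇒ P = 26, Q = 33.
The new curves are Qd = 163 - 5P (demand) and Qs = 3P - 58 (supply).
Setting them equal: 163 - 5P = 3P - 58 → 221 = 8P, so P = 27.625 and Q = 24.875.
ΔP = 27.625 − 26 = +1.625.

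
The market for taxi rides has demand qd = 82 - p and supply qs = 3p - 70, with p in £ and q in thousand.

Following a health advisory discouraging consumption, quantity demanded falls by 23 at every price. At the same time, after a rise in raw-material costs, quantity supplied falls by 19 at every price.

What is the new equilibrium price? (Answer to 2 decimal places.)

Original equilibrium: 82 - p = 3p - 70 gives 152 = 4p, so p = 38 and q = 44.
The shock moves the curves to qd = 59 - p and qs = 3p - 89.
New equilibrium: 59 - p = 3p - 89 ⇒ 148 = 4p ⇒ p = 37, q = 22.

37.00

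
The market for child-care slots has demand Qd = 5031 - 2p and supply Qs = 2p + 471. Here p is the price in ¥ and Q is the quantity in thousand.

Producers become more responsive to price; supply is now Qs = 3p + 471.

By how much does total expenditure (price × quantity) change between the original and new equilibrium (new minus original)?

-211356

Solve the original market: 5031 - 2p = 2p + 471, hence p = 1140 and Q = 2751.
The shock moves the curves to Qd = 5031 - 2p and Qs = 3p + 471.
Clearing the new market: 5031 - 2p = 3p + 471, so p = 912 and Q = 3207.
Expenditure moves from 1140×2751 = 3136140 to 912×3207 = 2924784; change = -211356.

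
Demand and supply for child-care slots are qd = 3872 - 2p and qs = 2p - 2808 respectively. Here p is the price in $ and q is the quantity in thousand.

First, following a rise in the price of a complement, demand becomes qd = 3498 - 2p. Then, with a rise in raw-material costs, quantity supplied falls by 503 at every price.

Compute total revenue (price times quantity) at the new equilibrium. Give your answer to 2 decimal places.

159160.38

Solve the original market: 3872 - 2p = 2p - 2808, hence p = 1670 and q = 532.
The shock moves the curves to qd = 3498 - 2p and qs = 2p - 3311.
New equilibrium: 3498 - 2p = 2p - 3311 ⇒ 6809 = 4p ⇒ p = 1702.25, q = 93.5.
New expenditure = 1702.25 × 93.5 = 159160.38.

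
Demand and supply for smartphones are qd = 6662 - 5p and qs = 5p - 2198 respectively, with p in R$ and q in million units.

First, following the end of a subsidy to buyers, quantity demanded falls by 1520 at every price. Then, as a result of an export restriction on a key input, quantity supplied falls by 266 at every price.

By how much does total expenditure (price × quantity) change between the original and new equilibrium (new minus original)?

Solve the original market: 6662 - 5p = 5p - 2198, hence p = 886 and q = 2232.
After the shift, demand is qd = 5142 - 5p and supply is qs = 5p - 2464.
New equilibrium: 5142 - 5p = 5p - 2464 ⇒ 7606 = 10p ⇒ p = 760.6, q = 1339.
Expenditure moves from 886×2232 = 1977552 to 760.6×1339 = 1018443.4; change = -959108.6.

-959108.6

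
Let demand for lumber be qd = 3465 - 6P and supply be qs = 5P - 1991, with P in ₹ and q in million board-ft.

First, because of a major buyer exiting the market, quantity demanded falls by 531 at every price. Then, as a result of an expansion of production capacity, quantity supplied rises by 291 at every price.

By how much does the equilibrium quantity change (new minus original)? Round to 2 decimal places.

-82.64

Initially, 3465 - 6P = 5P - 1991, so 5456 = 11P and P = 496, q = 489.
With the change applied: demand qd = 2934 - 6P, supply qs = 5P - 1700.
Clearing the new market: 2934 - 6P = 5P - 1700, so P = 4634/11 ≈ 421.2727 and q = 4470/11 ≈ 406.3636.
Δq = 406.3636 − 489 = -82.64.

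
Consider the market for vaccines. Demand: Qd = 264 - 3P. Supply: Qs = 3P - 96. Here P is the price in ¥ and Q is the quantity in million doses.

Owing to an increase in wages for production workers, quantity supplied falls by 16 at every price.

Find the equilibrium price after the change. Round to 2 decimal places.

Initially, 264 - 3P = 3P - 96, so 360 = 6P and P = 60, Q = 84.
After the shift, demand is Qd = 264 - 3P and supply is Qs = 3P - 112.
Equate the new curves: 264 - 3P = 3P - 112, giving 376 = 6P, P = 188/3 ≈ 62.6667, Q = 76.

62.67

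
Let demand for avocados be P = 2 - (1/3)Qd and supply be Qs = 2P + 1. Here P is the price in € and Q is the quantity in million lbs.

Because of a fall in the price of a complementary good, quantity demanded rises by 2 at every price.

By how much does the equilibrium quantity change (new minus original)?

+0.8

Initially, 6 - 3P = 2P + 1, so 5 = 5P and P = 1, Q = 3.
After the shift, demand is Qd = 8 - 3P and supply is Qs = 2P + 1.
Equate the new curves: 8 - 3P = 2P + 1, giving 7 = 5P, P = 1.4, Q = 3.8.
ΔQ = 3.8 − 3 = +0.8.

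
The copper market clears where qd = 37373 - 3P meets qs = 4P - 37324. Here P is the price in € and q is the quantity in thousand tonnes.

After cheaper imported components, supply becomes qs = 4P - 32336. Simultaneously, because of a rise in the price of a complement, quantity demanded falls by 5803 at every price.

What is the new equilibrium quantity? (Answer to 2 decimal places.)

4181.71

Solve the original market: 37373 - 3P = 4P - 37324, hence P = 10671 and q = 5360.
The new curves are qd = 31570 - 3P (demand) and qs = 4P - 32336 (supply).
New equilibrium: 31570 - 3P = 4P - 32336 ⇒ 63906 = 7P ⇒ P = 63906/7 ≈ 9129.4286, q = 29272/7 ≈ 4181.7143.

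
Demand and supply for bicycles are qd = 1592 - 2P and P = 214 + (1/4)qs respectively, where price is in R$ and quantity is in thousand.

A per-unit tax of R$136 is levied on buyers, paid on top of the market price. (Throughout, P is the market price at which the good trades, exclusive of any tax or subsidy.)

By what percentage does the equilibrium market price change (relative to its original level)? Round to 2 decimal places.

Initially, 1592 - 2P = 4P - 856, so 2448 = 6P and P = 408, q = 776.
Since buyers pay the price plus the tax, the effective demand curve becomes qd = 1320 - 2P.
Clearing the new market: 1320 - 2P = 4P - 856, so P = 1088/3 ≈ 362.6667 and q = 1784/3 ≈ 594.6667.
%ΔP = (362.6667 − 408) / 408 × 100 = -11.11%.

-11.11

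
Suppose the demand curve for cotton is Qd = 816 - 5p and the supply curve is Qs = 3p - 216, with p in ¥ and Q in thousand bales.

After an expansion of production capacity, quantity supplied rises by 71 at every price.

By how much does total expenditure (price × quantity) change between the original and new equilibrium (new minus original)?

Original equilibrium: 816 - 5p = 3p - 216 gives 1032 = 8p, so p = 129 and Q = 171.
After the shift, demand is Qd = 816 - 5p and supply is Qs = 3p - 145.
Equate the new curves: 816 - 5p = 3p - 145, giving 961 = 8p, p = 120.125, Q = 215.375.
Expenditure moves from 129×171 = 22059 to 120.125×215.375 = 25871.921875; change = +3812.921875.

+3812.921875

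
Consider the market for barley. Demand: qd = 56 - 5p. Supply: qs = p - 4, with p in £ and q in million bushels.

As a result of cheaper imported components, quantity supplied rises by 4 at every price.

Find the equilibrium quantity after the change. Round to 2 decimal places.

9.33

Solve the original market: 56 - 5p = p - 4, hence p = 10 and q = 6.
With the change applied: demand qd = 56 - 5p, supply qs = p.
Setting them equal: 56 - 5p = p → 56 = 6p, so p = 28/3 ≈ 9.3333 and q = 28/3 ≈ 9.3333.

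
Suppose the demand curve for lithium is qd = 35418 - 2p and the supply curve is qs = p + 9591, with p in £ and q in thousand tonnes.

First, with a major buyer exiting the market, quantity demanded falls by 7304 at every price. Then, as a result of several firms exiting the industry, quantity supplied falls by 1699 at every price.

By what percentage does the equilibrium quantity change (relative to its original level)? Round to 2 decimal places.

Solve the original market: 35418 - 2p = p + 9591, hence p = 8609 and q = 18200.
After the shift, demand is qd = 28114 - 2p and supply is qs = p + 7892.
Equate the new curves: 28114 - 2p = p + 7892, giving 20222 = 3p, p = 20222/3 ≈ 6740.6667, q = 43898/3 ≈ 14632.6667.
%Δq = (14632.6667 − 18200) / 18200 × 100 = -19.60%.

-19.60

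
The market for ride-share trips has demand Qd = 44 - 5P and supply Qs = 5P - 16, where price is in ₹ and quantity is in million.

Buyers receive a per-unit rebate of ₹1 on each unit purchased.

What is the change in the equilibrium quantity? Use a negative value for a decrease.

Initially, 44 - 5P = 5P - 16, so 60 = 10P and P = 6, Q = 14.
Since buyers' out-of-pocket price is the market price minus the rebate, the effective demand curve becomes Qd = 49 - 5P.
New equilibrium: 49 - 5P = 5P - 16 ⇒ 65 = 10P ⇒ P = 6.5, Q = 16.5.
ΔQ = 16.5 − 14 = +2.5.

+2.5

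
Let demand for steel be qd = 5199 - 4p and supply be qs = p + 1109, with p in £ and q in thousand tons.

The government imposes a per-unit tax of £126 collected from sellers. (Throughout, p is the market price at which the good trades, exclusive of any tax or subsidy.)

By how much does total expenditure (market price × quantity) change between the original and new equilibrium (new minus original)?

-36434.16

Original equilibrium: 5199 - 4p = p + 1109 gives 4090 = 5p, so p = 818 and q = 1927.
Since sellers keep the price net of the tax, the effective supply curve becomes qs = p + 983.
Clearing the new market: 5199 - 4p = p + 983, so p = 843.2 and q = 1826.2.
Expenditure moves from 818×1927 = 1576286 to 843.2×1826.2 = 1539851.84; change = -36434.16.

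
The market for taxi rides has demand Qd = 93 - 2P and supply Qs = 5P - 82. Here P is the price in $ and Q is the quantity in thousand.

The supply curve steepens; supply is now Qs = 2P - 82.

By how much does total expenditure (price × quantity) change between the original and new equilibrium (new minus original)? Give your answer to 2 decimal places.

Before the shock: 93 - 2P = 5P - 82 ⇒ 175 = 7P ⇒ P = 25, Q = 43.
With the change applied: demand Qd = 93 - 2P, supply Qs = 2P - 82.
Equate the new curves: 93 - 2P = 2P - 82, giving 175 = 4P, P = 43.75, Q = 5.5.
Expenditure moves from 25×43 = 1075 to 43.75×5.5 = 240.625; change = -834.38.

-834.38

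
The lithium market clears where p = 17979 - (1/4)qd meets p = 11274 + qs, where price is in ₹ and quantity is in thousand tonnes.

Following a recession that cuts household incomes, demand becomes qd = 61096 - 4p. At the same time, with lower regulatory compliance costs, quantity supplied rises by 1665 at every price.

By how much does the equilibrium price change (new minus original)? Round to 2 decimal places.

-2497.00

Before the shock: 71916 - 4p = p - 11274 ⇒ 83190 = 5p ⇒ p = 16638, q = 5364.
After the shift, demand is qd = 61096 - 4p and supply is qs = p - 9609.
Clearing the new market: 61096 - 4p = p - 9609, so p = 14141 and q = 4532.
Δp = 14141 − 16638 = -2497.00.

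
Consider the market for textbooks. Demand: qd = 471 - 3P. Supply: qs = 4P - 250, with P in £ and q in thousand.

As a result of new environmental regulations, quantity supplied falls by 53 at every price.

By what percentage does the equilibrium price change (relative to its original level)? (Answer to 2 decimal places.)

Initially, 471 - 3P = 4P - 250, so 721 = 7P and P = 103, q = 162.
After the shift, demand is qd = 471 - 3P and supply is qs = 4P - 303.
Equate the new curves: 471 - 3P = 4P - 303, giving 774 = 7P, P = 774/7 ≈ 110.5714, q = 975/7 ≈ 139.2857.
%ΔP = (110.5714 − 103) / 103 × 100 = +7.35%.

+7.35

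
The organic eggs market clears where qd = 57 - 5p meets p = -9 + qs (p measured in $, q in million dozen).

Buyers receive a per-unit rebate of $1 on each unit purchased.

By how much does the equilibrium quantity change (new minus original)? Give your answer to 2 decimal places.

Before the shock: 57 - 5p = p + 9 ⇒ 48 = 6p ⇒ p = 8, q = 17.
Since buyers' out-of-pocket price is the market price minus the rebate, the effective demand curve becomes qd = 62 - 5p.
New equilibrium: 62 - 5p = p + 9 ⇒ 53 = 6p ⇒ p = 53/6 ≈ 8.8333, q = 107/6 ≈ 17.8333.
Δq = 17.8333 − 17 = +0.83.

+0.83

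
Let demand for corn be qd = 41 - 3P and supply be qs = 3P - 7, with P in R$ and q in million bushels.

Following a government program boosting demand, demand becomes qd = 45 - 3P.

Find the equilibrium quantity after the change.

19

Initially, 41 - 3P = 3P - 7, so 48 = 6P and P = 8, q = 17.
The shock moves the curves to qd = 45 - 3P and qs = 3P - 7.
Equate the new curves: 45 - 3P = 3P - 7, giving 52 = 6P, P = 26/3 ≈ 8.6667, q = 19.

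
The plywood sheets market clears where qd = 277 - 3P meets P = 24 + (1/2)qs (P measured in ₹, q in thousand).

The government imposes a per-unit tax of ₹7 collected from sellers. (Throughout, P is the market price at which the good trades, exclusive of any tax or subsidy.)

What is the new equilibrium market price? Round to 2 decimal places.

67.80

Original equilibrium: 277 - 3P = 2P - 48 gives 325 = 5P, so P = 65 and q = 82.
Since sellers keep the price net of the tax, the effective supply curve becomes qs = 2P - 62.
Equate the new curves: 277 - 3P = 2P - 62, giving 339 = 5P, P = 67.8, q = 73.6.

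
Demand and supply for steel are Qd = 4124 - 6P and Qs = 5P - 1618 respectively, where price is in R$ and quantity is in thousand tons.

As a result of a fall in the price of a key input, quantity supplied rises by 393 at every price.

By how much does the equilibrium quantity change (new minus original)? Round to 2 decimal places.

+214.36

Initially, 4124 - 6P = 5P - 1618, so 5742 = 11P and P = 522, Q = 992.
After the shift, demand is Qd = 4124 - 6P and supply is Qs = 5P - 1225.
New equilibrium: 4124 - 6P = 5P - 1225 ⇒ 5349 = 11P ⇒ P = 5349/11 ≈ 486.2727, Q = 13270/11 ≈ 1206.3636.
ΔQ = 1206.3636 − 992 = +214.36.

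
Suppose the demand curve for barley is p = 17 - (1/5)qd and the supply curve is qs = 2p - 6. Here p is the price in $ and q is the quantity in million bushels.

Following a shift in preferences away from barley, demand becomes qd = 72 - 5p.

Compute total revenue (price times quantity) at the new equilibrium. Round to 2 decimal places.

181.47

Solve the original market: 85 - 5p = 2p - 6, hence p = 13 and q = 20.
With the change applied: demand qd = 72 - 5p, supply qs = 2p - 6.
New equilibrium: 72 - 5p = 2p - 6 ⇒ 78 = 7p ⇒ p = 78/7 ≈ 11.1429, q = 114/7 ≈ 16.2857.
New expenditure = 11.1429 × 16.2857 = 181.47.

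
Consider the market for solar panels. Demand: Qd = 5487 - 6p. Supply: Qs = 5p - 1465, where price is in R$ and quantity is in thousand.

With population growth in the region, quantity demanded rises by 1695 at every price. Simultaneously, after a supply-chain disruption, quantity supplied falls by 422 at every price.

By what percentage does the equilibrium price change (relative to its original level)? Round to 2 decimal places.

Before the shock: 5487 - 6p = 5p - 1465 ⇒ 6952 = 11p ⇒ p = 632, Q = 1695.
With the change applied: demand Qd = 7182 - 6p, supply Qs = 5p - 1887.
Equate the new curves: 7182 - 6p = 5p - 1887, giving 9069 = 11p, p = 9069/11 ≈ 824.4545, Q = 24588/11 ≈ 2235.2727.
%Δp = (824.4545 − 632) / 632 × 100 = +30.45%.

+30.45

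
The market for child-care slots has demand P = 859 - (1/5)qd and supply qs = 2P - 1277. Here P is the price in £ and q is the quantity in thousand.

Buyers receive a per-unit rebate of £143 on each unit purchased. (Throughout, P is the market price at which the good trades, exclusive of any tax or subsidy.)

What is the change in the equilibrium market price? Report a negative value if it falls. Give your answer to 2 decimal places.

Solve the original market: 4295 - 5P = 2P - 1277, hence P = 796 and q = 315.
Since buyers' out-of-pocket price is the market price minus the rebate, the effective demand curve becomes qd = 5010 - 5P.
New equilibrium: 5010 - 5P = 2P - 1277 ⇒ 6287 = 7P ⇒ P = 6287/7 ≈ 898.1429, q = 3635/7 ≈ 519.2857.
ΔP = 898.1429 − 796 = +102.14.

+102.14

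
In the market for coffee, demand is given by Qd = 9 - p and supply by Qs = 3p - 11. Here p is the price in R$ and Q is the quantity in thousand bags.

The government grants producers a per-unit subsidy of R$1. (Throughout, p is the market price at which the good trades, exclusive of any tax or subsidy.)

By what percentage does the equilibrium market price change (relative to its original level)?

Solve the original market: 9 - p = 3p - 11, hence p = 5 and Q = 4.
Since sellers receive the price plus the subsidy, the effective supply curve becomes Qs = 3p - 8.
Equate the new curves: 9 - p = 3p - 8, giving 17 = 4p, p = 4.25, Q = 4.75.
%Δp = (4.25 − 5) / 5 × 100 = -15%.

-15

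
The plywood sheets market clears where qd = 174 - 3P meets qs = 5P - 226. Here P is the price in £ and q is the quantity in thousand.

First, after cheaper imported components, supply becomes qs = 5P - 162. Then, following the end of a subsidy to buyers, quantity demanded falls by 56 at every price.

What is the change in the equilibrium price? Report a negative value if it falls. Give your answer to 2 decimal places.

-15.00

Initially, 174 - 3P = 5P - 226, so 400 = 8P and P = 50, q = 24.
After the shift, demand is qd = 118 - 3P and supply is qs = 5P - 162.
Equate the new curves: 118 - 3P = 5P - 162, giving 280 = 8P, P = 35, q = 13.
ΔP = 35 − 50 = -15.00.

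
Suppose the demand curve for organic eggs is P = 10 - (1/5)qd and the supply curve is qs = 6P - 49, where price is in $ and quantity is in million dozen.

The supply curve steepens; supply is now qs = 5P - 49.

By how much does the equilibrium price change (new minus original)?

Original equilibrium: 50 - 5P = 6P - 49 gives 99 = 11P, so P = 9 and q = 5.
The new curves are qd = 50 - 5P (demand) and qs = 5P - 49 (supply).
Clearing the new market: 50 - 5P = 5P - 49, so P = 9.9 and q = 0.5.
ΔP = 9.9 − 9 = +0.9.

+0.9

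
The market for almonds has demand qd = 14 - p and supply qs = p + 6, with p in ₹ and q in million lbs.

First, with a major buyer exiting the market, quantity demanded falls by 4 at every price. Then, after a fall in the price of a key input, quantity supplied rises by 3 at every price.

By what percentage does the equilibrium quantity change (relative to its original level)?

Original equilibrium: 14 - p = p + 6 gives 8 = 2p, so p = 4 and q = 10.
The new curves are qd = 10 - p (demand) and qs = p + 9 (supply).
Setting them equal: 10 - p = p + 9 → 1 = 2p, so p = 0.5 and q = 9.5.
%Δq = (9.5 − 10) / 10 × 100 = -5%.

-5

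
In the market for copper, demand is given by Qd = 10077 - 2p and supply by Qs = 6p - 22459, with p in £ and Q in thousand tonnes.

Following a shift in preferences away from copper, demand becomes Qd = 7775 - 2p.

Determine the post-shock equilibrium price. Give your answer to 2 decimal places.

3779.25

Original equilibrium: 10077 - 2p = 6p - 22459 gives 32536 = 8p, so p = 4067 and Q = 1943.
The new curves are Qd = 7775 - 2p (demand) and Qs = 6p - 22459 (supply).
Clearing the new market: 7775 - 2p = 6p - 22459, so p = 3779.25 and Q = 216.5.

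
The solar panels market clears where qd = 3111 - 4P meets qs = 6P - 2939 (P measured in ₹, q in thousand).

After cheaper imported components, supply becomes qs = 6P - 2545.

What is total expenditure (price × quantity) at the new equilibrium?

479968.16

Before the shock: 3111 - 4P = 6P - 2939 ⇒ 6050 = 10P ⇒ P = 605, q = 691.
The new curves are qd = 3111 - 4P (demand) and qs = 6P - 2545 (supply).
New equilibrium: 3111 - 4P = 6P - 2545 ⇒ 5656 = 10P ⇒ P = 565.6, q = 848.6.
New expenditure = 565.6 × 848.6 = 479968.16.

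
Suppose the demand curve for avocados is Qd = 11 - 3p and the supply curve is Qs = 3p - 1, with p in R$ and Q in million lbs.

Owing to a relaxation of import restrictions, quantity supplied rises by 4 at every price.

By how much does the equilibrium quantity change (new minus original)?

+2

Original equilibrium: 11 - 3p = 3p - 1 gives 12 = 6p, so p = 2 and Q = 5.
With the change applied: demand Qd = 11 - 3p, supply Qs = 3p + 3.
Equate the new curves: 11 - 3p = 3p + 3, giving 8 = 6p, p = 4/3 ≈ 1.3333, Q = 7.
ΔQ = 7 − 5 = +2.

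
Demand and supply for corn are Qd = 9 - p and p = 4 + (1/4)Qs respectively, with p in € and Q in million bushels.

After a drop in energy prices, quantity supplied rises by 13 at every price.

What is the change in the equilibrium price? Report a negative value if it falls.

-2.6

Solve the original market: 9 - p = 4p - 16, hence p = 5 and Q = 4.
With the change applied: demand Qd = 9 - p, supply Qs = 4p - 3.
Clearing the new market: 9 - p = 4p - 3, so p = 2.4 and Q = 6.6.
Δp = 2.4 − 5 = -2.6.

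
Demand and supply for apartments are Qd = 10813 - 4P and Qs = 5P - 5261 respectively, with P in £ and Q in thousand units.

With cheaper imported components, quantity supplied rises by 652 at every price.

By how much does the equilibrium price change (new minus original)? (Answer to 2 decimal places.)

-72.44

Original equilibrium: 10813 - 4P = 5P - 5261 gives 16074 = 9P, so P = 1786 and Q = 3669.
The new curves are Qd = 10813 - 4P (demand) and Qs = 5P - 4609 (supply).
Setting them equal: 10813 - 4P = 5P - 4609 → 15422 = 9P, so P = 15422/9 ≈ 1713.5556 and Q = 35629/9 ≈ 3958.7778.
ΔP = 1713.5556 − 1786 = -72.44.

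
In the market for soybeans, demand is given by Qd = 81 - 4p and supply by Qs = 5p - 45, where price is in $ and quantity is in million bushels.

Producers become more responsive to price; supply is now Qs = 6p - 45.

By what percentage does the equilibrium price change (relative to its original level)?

Initially, 81 - 4p = 5p - 45, so 126 = 9p and p = 14, Q = 25.
The new curves are Qd = 81 - 4p (demand) and Qs = 6p - 45 (supply).
Clearing the new market: 81 - 4p = 6p - 45, so p = 12.6 and Q = 30.6.
%Δp = (12.6 − 14) / 14 × 100 = -10%.

-10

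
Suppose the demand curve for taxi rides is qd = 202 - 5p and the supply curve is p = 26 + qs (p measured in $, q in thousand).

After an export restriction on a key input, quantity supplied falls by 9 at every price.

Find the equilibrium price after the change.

39.5

Solve the original market: 202 - 5p = p - 26, hence p = 38 and q = 12.
The new curves are qd = 202 - 5p (demand) and qs = p - 35 (supply).
Clearing the new market: 202 - 5p = p - 35, so p = 39.5 and q = 4.5.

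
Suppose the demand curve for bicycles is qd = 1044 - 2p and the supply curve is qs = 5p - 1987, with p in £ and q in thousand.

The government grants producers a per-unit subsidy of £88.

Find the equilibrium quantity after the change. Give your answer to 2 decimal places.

Initially, 1044 - 2p = 5p - 1987, so 3031 = 7p and p = 433, q = 178.
Since sellers receive the price plus the subsidy, the effective supply curve becomes qs = 5p - 1547.
New equilibrium: 1044 - 2p = 5p - 1547 ⇒ 2591 = 7p ⇒ p = 2591/7 ≈ 370.1429, q = 2126/7 ≈ 303.7143.

303.71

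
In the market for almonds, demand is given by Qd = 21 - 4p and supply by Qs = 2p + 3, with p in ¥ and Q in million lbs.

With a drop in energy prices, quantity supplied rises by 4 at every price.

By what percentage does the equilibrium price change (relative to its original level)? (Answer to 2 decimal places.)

Before the shock: 21 - 4p = 2p + 3 ⇒ 18 = 6p ⇒ p = 3, Q = 9.
After the shift, demand is Qd = 21 - 4p and supply is Qs = 2p + 7.
Clearing the new market: 21 - 4p = 2p + 7, so p = 7/3 ≈ 2.3333 and Q = 35/3 ≈ 11.6667.
%Δp = (2.3333 − 3) / 3 × 100 = -22.22%.

-22.22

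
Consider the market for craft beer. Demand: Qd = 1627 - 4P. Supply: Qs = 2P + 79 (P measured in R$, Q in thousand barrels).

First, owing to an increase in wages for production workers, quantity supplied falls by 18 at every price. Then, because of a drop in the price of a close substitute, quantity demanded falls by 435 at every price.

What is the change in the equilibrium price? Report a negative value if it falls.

Solve the original market: 1627 - 4P = 2P + 79, hence P = 258 and Q = 595.
The new curves are Qd = 1192 - 4P (demand) and Qs = 2P + 61 (supply).
Equate the new curves: 1192 - 4P = 2P + 61, giving 1131 = 6P, P = 188.5, Q = 438.
ΔP = 188.5 − 258 = -69.5.

-69.5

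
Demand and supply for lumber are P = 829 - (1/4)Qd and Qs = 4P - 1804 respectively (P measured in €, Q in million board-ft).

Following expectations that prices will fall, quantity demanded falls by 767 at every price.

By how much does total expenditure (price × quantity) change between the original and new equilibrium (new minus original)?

-281153.4375

Original equilibrium: 3316 - 4P = 4P - 1804 gives 5120 = 8P, so P = 640 and Q = 756.
The shock moves the curves to Qd = 2549 - 4P and Qs = 4P - 1804.
Equate the new curves: 2549 - 4P = 4P - 1804, giving 4353 = 8P, P = 544.125, Q = 372.5.
Expenditure moves from 640×756 = 483840 to 544.125×372.5 = 202686.5625; change = -281153.4375.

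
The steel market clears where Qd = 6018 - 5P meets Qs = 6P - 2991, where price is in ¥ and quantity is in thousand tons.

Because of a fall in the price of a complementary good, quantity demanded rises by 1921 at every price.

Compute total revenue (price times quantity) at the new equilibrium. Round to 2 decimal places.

Initially, 6018 - 5P = 6P - 2991, so 9009 = 11P and P = 819, Q = 1923.
After the shift, demand is Qd = 7939 - 5P and supply is Qs = 6P - 2991.
New equilibrium: 7939 - 5P = 6P - 2991 ⇒ 10930 = 11P ⇒ P = 10930/11 ≈ 993.6364, Q = 32679/11 ≈ 2970.8182.
New expenditure = 993.6364 × 2970.8182 = 2951912.98.

2951912.98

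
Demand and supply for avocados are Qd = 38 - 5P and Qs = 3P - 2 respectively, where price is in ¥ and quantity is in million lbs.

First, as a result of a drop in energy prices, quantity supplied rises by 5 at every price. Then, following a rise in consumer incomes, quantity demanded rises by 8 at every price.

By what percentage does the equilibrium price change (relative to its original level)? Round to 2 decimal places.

+7.50

Solve the original market: 38 - 5P = 3P - 2, hence P = 5 and Q = 13.
After the shift, demand is Qd = 46 - 5P and supply is Qs = 3P + 3.
Equate the new curves: 46 - 5P = 3P + 3, giving 43 = 8P, P = 5.375, Q = 19.125.
%ΔP = (5.375 − 5) / 5 × 100 = +7.50%.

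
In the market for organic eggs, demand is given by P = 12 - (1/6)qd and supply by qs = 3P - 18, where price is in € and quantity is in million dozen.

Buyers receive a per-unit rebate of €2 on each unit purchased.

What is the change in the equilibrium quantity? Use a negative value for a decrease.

Initially, 72 - 6P = 3P - 18, so 90 = 9P and P = 10, q = 12.
Since buyers' out-of-pocket price is the market price minus the rebate, the effective demand curve becomes qd = 84 - 6P.
Equate the new curves: 84 - 6P = 3P - 18, giving 102 = 9P, P = 34/3 ≈ 11.3333, q = 16.
Δq = 16 − 12 = +4.

+4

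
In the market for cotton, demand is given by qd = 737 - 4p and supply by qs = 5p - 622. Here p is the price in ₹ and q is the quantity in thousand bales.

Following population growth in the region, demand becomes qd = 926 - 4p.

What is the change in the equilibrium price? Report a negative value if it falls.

+21

Original equilibrium: 737 - 4p = 5p - 622 gives 1359 = 9p, so p = 151 and q = 133.
The shock moves the curves to qd = 926 - 4p and qs = 5p - 622.
New equilibrium: 926 - 4p = 5p - 622 ⇒ 1548 = 9p ⇒ p = 172, q = 238.
Δp = 172 − 151 = +21.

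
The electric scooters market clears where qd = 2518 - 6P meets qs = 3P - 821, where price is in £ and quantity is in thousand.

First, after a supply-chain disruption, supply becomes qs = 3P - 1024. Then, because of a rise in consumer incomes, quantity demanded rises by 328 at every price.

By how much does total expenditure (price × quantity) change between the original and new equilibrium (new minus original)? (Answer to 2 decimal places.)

+6048.00

Initially, 2518 - 6P = 3P - 821, so 3339 = 9P and P = 371, q = 292.
With the change applied: demand qd = 2846 - 6P, supply qs = 3P - 1024.
Clearing the new market: 2846 - 6P = 3P - 1024, so P = 430 and q = 266.
Expenditure moves from 371×292 = 108332 to 430×266 = 114380; change = +6048.00.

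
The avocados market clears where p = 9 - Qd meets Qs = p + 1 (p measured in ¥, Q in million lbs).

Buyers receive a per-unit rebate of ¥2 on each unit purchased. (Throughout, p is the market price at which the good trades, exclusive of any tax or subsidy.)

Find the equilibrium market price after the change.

Initially, 9 - p = p + 1, so 8 = 2p and p = 4, Q = 5.
Since buyers' out-of-pocket price is the market price minus the rebate, the effective demand curve becomes Qd = 11 - p.
Setting them equal: 11 - p = p + 1 → 10 = 2p, so p = 5 and Q = 6.

5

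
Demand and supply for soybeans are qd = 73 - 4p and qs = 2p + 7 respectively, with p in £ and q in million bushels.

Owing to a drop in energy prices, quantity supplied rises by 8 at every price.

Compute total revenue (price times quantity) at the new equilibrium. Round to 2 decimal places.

Initially, 73 - 4p = 2p + 7, so 66 = 6p and p = 11, q = 29.
With the change applied: demand qd = 73 - 4p, supply qs = 2p + 15.
Setting them equal: 73 - 4p = 2p + 15 → 58 = 6p, so p = 29/3 ≈ 9.6667 and q = 103/3 ≈ 34.3333.
New expenditure = 9.6667 × 34.3333 = 331.89.

331.89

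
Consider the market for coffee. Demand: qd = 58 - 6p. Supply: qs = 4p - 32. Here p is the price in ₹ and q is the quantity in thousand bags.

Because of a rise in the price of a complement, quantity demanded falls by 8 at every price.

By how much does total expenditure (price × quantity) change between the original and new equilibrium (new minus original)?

-29.44

Before the shock: 58 - 6p = 4p - 32 ⇒ 90 = 10p ⇒ p = 9, q = 4.
The new curves are qd = 50 - 6p (demand) and qs = 4p - 32 (supply).
Equate the new curves: 50 - 6p = 4p - 32, giving 82 = 10p, p = 8.2, q = 0.8.
Expenditure moves from 9×4 = 36 to 8.2×0.8 = 6.56; change = -29.44.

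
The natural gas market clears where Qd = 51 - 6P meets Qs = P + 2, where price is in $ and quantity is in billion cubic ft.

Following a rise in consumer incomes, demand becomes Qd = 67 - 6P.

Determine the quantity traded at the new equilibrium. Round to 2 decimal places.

11.29

Solve the original market: 51 - 6P = P + 2, hence P = 7 and Q = 9.
The shock moves the curves to Qd = 67 - 6P and Qs = P + 2.
Equate the new curves: 67 - 6P = P + 2, giving 65 = 7P, P = 65/7 ≈ 9.2857, Q = 79/7 ≈ 11.2857.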